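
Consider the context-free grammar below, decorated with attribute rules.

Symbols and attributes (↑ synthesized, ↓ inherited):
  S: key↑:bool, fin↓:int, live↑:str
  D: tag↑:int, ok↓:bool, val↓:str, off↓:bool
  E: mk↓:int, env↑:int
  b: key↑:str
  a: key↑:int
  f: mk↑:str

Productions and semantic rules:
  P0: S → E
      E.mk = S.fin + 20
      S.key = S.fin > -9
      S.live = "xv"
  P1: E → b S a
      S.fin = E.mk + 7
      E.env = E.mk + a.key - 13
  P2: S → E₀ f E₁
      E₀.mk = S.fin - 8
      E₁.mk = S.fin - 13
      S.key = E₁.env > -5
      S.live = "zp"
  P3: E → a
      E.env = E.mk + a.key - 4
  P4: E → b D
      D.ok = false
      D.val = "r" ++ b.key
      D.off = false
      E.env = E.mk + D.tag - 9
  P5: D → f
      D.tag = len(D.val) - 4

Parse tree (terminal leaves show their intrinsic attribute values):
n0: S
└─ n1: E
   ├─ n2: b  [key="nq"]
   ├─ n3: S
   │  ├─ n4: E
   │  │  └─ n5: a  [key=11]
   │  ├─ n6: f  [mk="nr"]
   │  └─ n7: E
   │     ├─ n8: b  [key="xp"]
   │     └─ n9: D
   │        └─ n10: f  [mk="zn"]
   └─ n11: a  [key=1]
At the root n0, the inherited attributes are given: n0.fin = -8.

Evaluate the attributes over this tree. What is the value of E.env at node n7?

-4

1. n0.fin = -8  [given at root]
2. n1.mk = 12  [S.fin + 20]
3. n2.key = "nq"  [terminal]
4. n3.fin = 19  [E.mk + 7]
5. n4.mk = 11  [S.fin - 8]
6. n5.key = 11  [terminal]
7. n4.env = 18  [E.mk + a.key - 4]
8. n6.mk = "nr"  [terminal]
9. n7.mk = 6  [S.fin - 13]
10. n8.key = "xp"  [terminal]
11. n9.ok = false  [false]
12. n9.val = "rxp"  ["r" ++ b.key]
13. n9.off = false  [false]
14. n10.mk = "zn"  [terminal]
15. n9.tag = -1  [len(D.val) - 4]
16. n7.env = -4  [E.mk + D.tag - 9]
17. n3.key = true  [E₁.env > -5]
18. n3.live = "zp"  ["zp"]
19. n11.key = 1  [terminal]
20. n1.env = 0  [E.mk + a.key - 13]
21. n0.key = true  [S.fin > -9]
22. n0.live = "xv"  ["xv"]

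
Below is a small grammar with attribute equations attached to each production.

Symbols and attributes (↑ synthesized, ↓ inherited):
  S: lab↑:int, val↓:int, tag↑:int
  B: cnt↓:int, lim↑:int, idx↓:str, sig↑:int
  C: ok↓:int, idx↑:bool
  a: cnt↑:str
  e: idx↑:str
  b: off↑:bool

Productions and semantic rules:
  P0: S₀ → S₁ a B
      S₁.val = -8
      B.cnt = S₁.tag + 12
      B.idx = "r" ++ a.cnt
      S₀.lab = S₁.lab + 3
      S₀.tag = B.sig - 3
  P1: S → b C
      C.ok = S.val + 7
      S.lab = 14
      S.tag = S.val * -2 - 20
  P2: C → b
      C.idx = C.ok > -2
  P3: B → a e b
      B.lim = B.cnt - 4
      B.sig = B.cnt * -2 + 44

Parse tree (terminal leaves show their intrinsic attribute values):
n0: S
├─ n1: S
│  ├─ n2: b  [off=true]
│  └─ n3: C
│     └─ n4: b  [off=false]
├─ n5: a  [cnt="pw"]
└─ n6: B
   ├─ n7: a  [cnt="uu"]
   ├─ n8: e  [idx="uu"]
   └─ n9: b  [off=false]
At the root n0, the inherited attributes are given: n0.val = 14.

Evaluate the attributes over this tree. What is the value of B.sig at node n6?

1. n0.val = 14  [given at root]
2. n1.val = -8  [-8]
3. n2.off = true  [terminal]
4. n3.ok = -1  [S.val + 7]
5. n4.off = false  [terminal]
6. n3.idx = true  [C.ok > -2]
7. n1.lab = 14  [14]
8. n1.tag = -4  [S.val * -2 - 20]
9. n5.cnt = "pw"  [terminal]
10. n6.cnt = 8  [S₁.tag + 12]
11. n6.idx = "rpw"  ["r" ++ a.cnt]
12. n7.cnt = "uu"  [terminal]
13. n8.idx = "uu"  [terminal]
14. n9.off = false  [terminal]
15. n6.lim = 4  [B.cnt - 4]
16. n6.sig = 28  [B.cnt * -2 + 44]
17. n0.lab = 17  [S₁.lab + 3]
18. n0.tag = 25  [B.sig - 3]

28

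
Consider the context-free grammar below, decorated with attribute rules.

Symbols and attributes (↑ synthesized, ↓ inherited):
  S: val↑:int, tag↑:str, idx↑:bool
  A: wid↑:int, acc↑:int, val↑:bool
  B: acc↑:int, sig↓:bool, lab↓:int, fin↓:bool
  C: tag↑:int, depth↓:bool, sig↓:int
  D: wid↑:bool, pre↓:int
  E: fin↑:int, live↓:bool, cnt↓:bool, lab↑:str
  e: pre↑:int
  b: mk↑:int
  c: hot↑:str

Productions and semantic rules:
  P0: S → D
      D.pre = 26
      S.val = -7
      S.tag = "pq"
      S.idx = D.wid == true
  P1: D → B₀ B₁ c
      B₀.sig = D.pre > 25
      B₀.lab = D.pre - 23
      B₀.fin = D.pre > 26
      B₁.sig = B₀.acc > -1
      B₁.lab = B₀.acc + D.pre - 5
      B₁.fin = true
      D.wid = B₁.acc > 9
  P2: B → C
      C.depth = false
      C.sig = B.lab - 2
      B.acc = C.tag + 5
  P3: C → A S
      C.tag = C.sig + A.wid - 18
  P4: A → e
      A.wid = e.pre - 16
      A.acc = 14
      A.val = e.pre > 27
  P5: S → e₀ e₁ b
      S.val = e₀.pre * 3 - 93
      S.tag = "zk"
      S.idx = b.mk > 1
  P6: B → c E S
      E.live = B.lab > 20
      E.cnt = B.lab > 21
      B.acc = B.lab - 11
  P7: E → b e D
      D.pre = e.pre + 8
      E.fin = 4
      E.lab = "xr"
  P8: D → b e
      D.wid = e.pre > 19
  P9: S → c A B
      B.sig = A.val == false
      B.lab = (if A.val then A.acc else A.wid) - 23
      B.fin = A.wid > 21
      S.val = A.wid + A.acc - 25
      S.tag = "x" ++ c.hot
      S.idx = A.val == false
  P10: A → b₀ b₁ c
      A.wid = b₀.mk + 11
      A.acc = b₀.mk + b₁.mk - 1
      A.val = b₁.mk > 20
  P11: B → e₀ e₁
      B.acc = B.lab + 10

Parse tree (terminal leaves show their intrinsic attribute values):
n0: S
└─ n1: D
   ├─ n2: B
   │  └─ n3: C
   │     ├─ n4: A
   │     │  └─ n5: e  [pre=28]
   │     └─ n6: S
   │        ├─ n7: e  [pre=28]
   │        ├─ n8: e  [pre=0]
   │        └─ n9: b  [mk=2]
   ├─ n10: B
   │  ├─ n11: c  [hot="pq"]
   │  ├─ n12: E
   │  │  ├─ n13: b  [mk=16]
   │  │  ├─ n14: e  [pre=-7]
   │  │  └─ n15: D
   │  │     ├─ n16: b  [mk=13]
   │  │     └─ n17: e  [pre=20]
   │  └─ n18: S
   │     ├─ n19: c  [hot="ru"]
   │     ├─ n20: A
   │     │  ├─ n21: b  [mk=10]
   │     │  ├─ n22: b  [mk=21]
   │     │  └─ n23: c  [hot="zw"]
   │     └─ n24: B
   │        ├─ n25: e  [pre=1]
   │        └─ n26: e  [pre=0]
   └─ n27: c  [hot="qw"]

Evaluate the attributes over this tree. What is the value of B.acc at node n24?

1. n1.pre = 26  [26]
2. n2.sig = true  [D.pre > 25]
3. n2.lab = 3  [D.pre - 23]
4. n2.fin = false  [D.pre > 26]
5. n3.depth = false  [false]
6. n3.sig = 1  [B.lab - 2]
7. n5.pre = 28  [terminal]
8. n4.wid = 12  [e.pre - 16]
9. n4.acc = 14  [14]
10. n4.val = true  [e.pre > 27]
11. n7.pre = 28  [terminal]
12. n8.pre = 0  [terminal]
13. n9.mk = 2  [terminal]
14. n6.val = -9  [e₀.pre * 3 - 93]
15. n6.tag = "zk"  ["zk"]
16. n6.idx = true  [b.mk > 1]
17. n3.tag = -5  [C.sig + A.wid - 18]
18. n2.acc = 0  [C.tag + 5]
19. n10.sig = true  [B₀.acc > -1]
20. n10.lab = 21  [B₀.acc + D.pre - 5]
21. n10.fin = true  [true]
22. n11.hot = "pq"  [terminal]
23. n12.live = true  [B.lab > 20]
24. n12.cnt = false  [B.lab > 21]
25. n13.mk = 16  [terminal]
26. n14.pre = -7  [terminal]
27. n15.pre = 1  [e.pre + 8]
28. n16.mk = 13  [terminal]
29. n17.pre = 20  [terminal]
30. n15.wid = true  [e.pre > 19]
31. n12.fin = 4  [4]
32. n12.lab = "xr"  ["xr"]
33. n19.hot = "ru"  [terminal]
34. n21.mk = 10  [terminal]
35. n22.mk = 21  [terminal]
36. n23.hot = "zw"  [terminal]
37. n20.wid = 21  [b₀.mk + 11]
38. n20.acc = 30  [b₀.mk + b₁.mk - 1]
39. n20.val = true  [b₁.mk > 20]
40. n24.sig = false  [A.val == false]
41. n24.lab = 7  [(if A.val then A.acc else A.wid) - 23]
42. n24.fin = false  [A.wid > 21]
43. n25.pre = 1  [terminal]
44. n26.pre = 0  [terminal]
45. n24.acc = 17  [B.lab + 10]
46. n18.val = 26  [A.wid + A.acc - 25]
47. n18.tag = "xru"  ["x" ++ c.hot]
48. n18.idx = false  [A.val == false]
49. n10.acc = 10  [B.lab - 11]
50. n27.hot = "qw"  [terminal]
51. n1.wid = true  [B₁.acc > 9]
52. n0.val = -7  [-7]
53. n0.tag = "pq"  ["pq"]
54. n0.idx = true  [D.wid == true]

17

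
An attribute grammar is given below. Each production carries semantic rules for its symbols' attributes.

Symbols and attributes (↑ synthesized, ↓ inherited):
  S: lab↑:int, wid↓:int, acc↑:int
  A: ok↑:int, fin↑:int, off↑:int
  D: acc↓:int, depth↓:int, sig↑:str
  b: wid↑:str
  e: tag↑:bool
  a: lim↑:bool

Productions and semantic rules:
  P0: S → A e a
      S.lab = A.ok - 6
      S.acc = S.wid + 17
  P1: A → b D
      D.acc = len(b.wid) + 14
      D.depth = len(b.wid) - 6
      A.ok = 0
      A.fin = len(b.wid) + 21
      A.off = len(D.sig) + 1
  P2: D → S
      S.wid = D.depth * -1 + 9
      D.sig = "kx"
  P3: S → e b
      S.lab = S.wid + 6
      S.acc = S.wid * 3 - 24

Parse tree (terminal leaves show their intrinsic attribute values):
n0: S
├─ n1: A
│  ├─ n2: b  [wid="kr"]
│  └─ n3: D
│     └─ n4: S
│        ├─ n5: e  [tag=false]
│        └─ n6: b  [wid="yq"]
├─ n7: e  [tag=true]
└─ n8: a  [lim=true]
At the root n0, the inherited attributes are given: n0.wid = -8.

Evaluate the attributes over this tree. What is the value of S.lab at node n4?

19

1. n0.wid = -8  [given at root]
2. n2.wid = "kr"  [terminal]
3. n3.acc = 16  [len(b.wid) + 14]
4. n3.depth = -4  [len(b.wid) - 6]
5. n4.wid = 13  [D.depth * -1 + 9]
6. n5.tag = false  [terminal]
7. n6.wid = "yq"  [terminal]
8. n4.lab = 19  [S.wid + 6]
9. n4.acc = 15  [S.wid * 3 - 24]
10. n3.sig = "kx"  ["kx"]
11. n1.ok = 0  [0]
12. n1.fin = 23  [len(b.wid) + 21]
13. n1.off = 3  [len(D.sig) + 1]
14. n7.tag = true  [terminal]
15. n8.lim = true  [terminal]
16. n0.lab = -6  [A.ok - 6]
17. n0.acc = 9  [S.wid + 17]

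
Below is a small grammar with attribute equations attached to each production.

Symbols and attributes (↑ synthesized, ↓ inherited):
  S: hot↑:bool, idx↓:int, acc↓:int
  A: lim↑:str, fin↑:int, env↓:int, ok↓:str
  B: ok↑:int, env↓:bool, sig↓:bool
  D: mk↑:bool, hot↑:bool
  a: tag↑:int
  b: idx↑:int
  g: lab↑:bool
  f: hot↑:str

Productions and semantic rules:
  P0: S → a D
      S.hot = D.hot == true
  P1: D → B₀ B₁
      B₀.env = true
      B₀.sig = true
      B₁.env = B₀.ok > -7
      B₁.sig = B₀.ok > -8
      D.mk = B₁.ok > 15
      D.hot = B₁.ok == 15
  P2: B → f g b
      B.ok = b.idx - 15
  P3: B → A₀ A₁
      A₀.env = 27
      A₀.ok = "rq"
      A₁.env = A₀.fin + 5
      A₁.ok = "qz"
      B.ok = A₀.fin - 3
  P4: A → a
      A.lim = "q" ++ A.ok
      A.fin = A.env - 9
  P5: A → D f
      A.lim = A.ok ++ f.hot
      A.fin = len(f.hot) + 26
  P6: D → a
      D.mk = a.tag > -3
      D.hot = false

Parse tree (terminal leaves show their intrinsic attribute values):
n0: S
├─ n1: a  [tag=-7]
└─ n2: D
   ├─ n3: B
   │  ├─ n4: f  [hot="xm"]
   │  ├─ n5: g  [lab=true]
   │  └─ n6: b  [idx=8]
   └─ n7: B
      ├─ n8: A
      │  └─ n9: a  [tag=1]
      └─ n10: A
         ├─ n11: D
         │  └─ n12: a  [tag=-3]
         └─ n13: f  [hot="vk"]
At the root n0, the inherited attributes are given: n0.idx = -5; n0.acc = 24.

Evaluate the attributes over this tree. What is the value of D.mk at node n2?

false

1. n0.idx = -5  [given at root]
2. n0.acc = 24  [given at root]
3. n1.tag = -7  [terminal]
4. n3.env = true  [true]
5. n3.sig = true  [true]
6. n4.hot = "xm"  [terminal]
7. n5.lab = true  [terminal]
8. n6.idx = 8  [terminal]
9. n3.ok = -7  [b.idx - 15]
10. n7.env = false  [B₀.ok > -7]
11. n7.sig = true  [B₀.ok > -8]
12. n8.env = 27  [27]
13. n8.ok = "rq"  ["rq"]
14. n9.tag = 1  [terminal]
15. n8.lim = "qrq"  ["q" ++ A.ok]
16. n8.fin = 18  [A.env - 9]
17. n10.env = 23  [A₀.fin + 5]
18. n10.ok = "qz"  ["qz"]
19. n12.tag = -3  [terminal]
20. n11.mk = false  [a.tag > -3]
21. n11.hot = false  [false]
22. n13.hot = "vk"  [terminal]
23. n10.lim = "qzvk"  [A.ok ++ f.hot]
24. n10.fin = 28  [len(f.hot) + 26]
25. n7.ok = 15  [A₀.fin - 3]
26. n2.mk = false  [B₁.ok > 15]
27. n2.hot = true  [B₁.ok == 15]
28. n0.hot = true  [D.hot == true]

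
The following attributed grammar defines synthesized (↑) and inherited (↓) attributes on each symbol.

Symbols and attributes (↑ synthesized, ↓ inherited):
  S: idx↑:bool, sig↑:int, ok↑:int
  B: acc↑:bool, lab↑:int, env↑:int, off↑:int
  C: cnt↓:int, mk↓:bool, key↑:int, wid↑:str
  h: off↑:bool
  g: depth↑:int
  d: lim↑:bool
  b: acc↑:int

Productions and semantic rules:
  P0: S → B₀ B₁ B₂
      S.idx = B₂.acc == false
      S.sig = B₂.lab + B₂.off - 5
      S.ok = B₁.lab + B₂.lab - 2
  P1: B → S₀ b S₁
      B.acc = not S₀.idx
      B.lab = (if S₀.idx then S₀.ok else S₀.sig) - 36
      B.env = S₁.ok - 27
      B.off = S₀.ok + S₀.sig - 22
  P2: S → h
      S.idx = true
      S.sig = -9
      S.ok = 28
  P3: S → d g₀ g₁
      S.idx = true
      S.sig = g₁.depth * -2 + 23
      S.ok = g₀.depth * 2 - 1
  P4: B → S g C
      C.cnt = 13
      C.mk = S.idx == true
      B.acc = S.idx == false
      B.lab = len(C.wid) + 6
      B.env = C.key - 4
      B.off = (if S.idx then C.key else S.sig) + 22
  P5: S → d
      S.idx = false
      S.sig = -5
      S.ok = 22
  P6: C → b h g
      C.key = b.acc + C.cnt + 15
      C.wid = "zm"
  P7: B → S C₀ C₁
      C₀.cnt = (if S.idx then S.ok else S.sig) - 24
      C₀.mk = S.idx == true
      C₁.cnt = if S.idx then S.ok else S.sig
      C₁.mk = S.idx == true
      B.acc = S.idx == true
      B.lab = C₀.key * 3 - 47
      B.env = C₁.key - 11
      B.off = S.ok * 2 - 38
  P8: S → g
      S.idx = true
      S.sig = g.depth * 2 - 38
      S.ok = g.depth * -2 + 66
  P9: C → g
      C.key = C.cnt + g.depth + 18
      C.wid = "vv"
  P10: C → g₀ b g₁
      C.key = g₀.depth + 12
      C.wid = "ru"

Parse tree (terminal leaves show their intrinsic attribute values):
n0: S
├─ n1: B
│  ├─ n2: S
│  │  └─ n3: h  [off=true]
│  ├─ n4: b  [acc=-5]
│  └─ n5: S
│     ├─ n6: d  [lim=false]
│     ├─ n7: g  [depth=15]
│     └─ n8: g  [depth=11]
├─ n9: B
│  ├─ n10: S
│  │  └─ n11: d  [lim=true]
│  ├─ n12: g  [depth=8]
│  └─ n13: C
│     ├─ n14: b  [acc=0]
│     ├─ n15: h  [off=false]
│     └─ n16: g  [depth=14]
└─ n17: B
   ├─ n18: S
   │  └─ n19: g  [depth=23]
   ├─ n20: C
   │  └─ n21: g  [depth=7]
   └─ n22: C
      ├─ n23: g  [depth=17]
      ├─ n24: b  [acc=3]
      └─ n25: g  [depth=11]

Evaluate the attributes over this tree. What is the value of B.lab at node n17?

1. n3.off = true  [terminal]
2. n2.idx = true  [true]
3. n2.sig = -9  [-9]
4. n2.ok = 28  [28]
5. n4.acc = -5  [terminal]
6. n6.lim = false  [terminal]
7. n7.depth = 15  [terminal]
8. n8.depth = 11  [terminal]
9. n5.idx = true  [true]
10. n5.sig = 1  [g₁.depth * -2 + 23]
11. n5.ok = 29  [g₀.depth * 2 - 1]
12. n1.acc = false  [not S₀.idx]
13. n1.lab = -8  [(if S₀.idx then S₀.ok else S₀.sig) - 36]
14. n1.env = 2  [S₁.ok - 27]
15. n1.off = -3  [S₀.ok + S₀.sig - 22]
16. n11.lim = true  [terminal]
17. n10.idx = false  [false]
18. n10.sig = -5  [-5]
19. n10.ok = 22  [22]
20. n12.depth = 8  [terminal]
21. n13.cnt = 13  [13]
22. n13.mk = false  [S.idx == true]
23. n14.acc = 0  [terminal]
24. n15.off = false  [terminal]
25. n16.depth = 14  [terminal]
26. n13.key = 28  [b.acc + C.cnt + 15]
27. n13.wid = "zm"  ["zm"]
28. n9.acc = true  [S.idx == false]
29. n9.lab = 8  [len(C.wid) + 6]
30. n9.env = 24  [C.key - 4]
31. n9.off = 17  [(if S.idx then C.key else S.sig) + 22]
32. n19.depth = 23  [terminal]
33. n18.idx = true  [true]
34. n18.sig = 8  [g.depth * 2 - 38]
35. n18.ok = 20  [g.depth * -2 + 66]
36. n20.cnt = -4  [(if S.idx then S.ok else S.sig) - 24]
37. n20.mk = true  [S.idx == true]
38. n21.depth = 7  [terminal]
39. n20.key = 21  [C.cnt + g.depth + 18]
40. n20.wid = "vv"  ["vv"]
41. n22.cnt = 20  [if S.idx then S.ok else S.sig]
42. n22.mk = true  [S.idx == true]
43. n23.depth = 17  [terminal]
44. n24.acc = 3  [terminal]
45. n25.depth = 11  [terminal]
46. n22.key = 29  [g₀.depth + 12]
47. n22.wid = "ru"  ["ru"]
48. n17.acc = true  [S.idx == true]
49. n17.lab = 16  [C₀.key * 3 - 47]
50. n17.env = 18  [C₁.key - 11]
51. n17.off = 2  [S.ok * 2 - 38]
52. n0.idx = false  [B₂.acc == false]
53. n0.sig = 13  [B₂.lab + B₂.off - 5]
54. n0.ok = 22  [B₁.lab + B₂.lab - 2]

16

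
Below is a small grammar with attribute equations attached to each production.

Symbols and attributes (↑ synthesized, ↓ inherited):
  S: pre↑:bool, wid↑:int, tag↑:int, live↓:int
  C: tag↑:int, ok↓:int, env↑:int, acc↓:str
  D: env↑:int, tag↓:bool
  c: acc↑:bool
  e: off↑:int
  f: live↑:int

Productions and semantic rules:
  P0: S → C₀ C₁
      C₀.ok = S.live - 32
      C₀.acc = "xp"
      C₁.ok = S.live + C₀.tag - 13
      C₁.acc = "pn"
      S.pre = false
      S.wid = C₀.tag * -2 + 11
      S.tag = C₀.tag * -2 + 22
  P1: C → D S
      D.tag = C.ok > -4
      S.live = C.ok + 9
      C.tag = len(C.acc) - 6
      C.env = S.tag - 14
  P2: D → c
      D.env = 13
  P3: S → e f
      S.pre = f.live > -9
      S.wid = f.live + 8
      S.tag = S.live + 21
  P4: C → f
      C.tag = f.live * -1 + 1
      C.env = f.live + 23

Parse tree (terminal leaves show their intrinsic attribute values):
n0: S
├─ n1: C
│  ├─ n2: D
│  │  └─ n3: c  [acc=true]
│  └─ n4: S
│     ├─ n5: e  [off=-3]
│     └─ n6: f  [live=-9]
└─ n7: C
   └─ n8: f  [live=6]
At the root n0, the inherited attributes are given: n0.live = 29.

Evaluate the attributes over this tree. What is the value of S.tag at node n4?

27

1. n0.live = 29  [given at root]
2. n1.ok = -3  [S.live - 32]
3. n1.acc = "xp"  ["xp"]
4. n2.tag = true  [C.ok > -4]
5. n3.acc = true  [terminal]
6. n2.env = 13  [13]
7. n4.live = 6  [C.ok + 9]
8. n5.off = -3  [terminal]
9. n6.live = -9  [terminal]
10. n4.pre = false  [f.live > -9]
11. n4.wid = -1  [f.live + 8]
12. n4.tag = 27  [S.live + 21]
13. n1.tag = -4  [len(C.acc) - 6]
14. n1.env = 13  [S.tag - 14]
15. n7.ok = 12  [S.live + C₀.tag - 13]
16. n7.acc = "pn"  ["pn"]
17. n8.live = 6  [terminal]
18. n7.tag = -5  [f.live * -1 + 1]
19. n7.env = 29  [f.live + 23]
20. n0.pre = false  [false]
21. n0.wid = 19  [C₀.tag * -2 + 11]
22. n0.tag = 30  [C₀.tag * -2 + 22]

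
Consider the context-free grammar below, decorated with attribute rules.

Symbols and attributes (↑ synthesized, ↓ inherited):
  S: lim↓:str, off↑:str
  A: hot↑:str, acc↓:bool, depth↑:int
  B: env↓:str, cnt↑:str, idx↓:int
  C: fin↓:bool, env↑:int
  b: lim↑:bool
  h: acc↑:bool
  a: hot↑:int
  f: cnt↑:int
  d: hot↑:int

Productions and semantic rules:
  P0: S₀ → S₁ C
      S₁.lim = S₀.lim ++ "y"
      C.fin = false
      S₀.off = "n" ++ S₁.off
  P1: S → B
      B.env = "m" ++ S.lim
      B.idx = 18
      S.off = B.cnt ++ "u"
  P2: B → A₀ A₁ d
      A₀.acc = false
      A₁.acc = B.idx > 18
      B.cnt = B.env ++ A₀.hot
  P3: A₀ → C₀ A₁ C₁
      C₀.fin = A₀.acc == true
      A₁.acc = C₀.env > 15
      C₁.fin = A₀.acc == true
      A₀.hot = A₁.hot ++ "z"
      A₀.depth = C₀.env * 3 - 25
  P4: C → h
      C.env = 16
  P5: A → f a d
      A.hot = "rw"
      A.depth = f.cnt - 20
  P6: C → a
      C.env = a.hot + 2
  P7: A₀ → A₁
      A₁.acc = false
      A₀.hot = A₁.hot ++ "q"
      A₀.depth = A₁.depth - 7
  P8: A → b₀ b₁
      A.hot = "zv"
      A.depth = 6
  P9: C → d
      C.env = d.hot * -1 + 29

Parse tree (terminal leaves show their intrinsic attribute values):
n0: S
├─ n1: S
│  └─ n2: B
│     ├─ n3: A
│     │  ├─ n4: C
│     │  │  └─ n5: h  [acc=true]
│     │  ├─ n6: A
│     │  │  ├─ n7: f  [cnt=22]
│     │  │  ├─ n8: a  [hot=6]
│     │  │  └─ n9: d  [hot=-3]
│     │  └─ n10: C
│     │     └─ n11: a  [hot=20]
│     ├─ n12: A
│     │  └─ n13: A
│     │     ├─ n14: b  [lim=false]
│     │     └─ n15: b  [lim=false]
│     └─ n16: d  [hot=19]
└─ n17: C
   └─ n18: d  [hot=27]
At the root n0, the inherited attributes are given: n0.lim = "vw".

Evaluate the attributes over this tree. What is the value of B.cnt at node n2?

1. n0.lim = "vw"  [given at root]
2. n1.lim = "vwy"  [S₀.lim ++ "y"]
3. n2.env = "mvwy"  ["m" ++ S.lim]
4. n2.idx = 18  [18]
5. n3.acc = false  [false]
6. n4.fin = false  [A₀.acc == true]
7. n5.acc = true  [terminal]
8. n4.env = 16  [16]
9. n6.acc = true  [C₀.env > 15]
10. n7.cnt = 22  [terminal]
11. n8.hot = 6  [terminal]
12. n9.hot = -3  [terminal]
13. n6.hot = "rw"  ["rw"]
14. n6.depth = 2  [f.cnt - 20]
15. n10.fin = false  [A₀.acc == true]
16. n11.hot = 20  [terminal]
17. n10.env = 22  [a.hot + 2]
18. n3.hot = "rwz"  [A₁.hot ++ "z"]
19. n3.depth = 23  [C₀.env * 3 - 25]
20. n12.acc = false  [B.idx > 18]
21. n13.acc = false  [false]
22. n14.lim = false  [terminal]
23. n15.lim = false  [terminal]
24. n13.hot = "zv"  ["zv"]
25. n13.depth = 6  [6]
26. n12.hot = "zvq"  [A₁.hot ++ "q"]
27. n12.depth = -1  [A₁.depth - 7]
28. n16.hot = 19  [terminal]
29. n2.cnt = "mvwyrwz"  [B.env ++ A₀.hot]
30. n1.off = "mvwyrwzu"  [B.cnt ++ "u"]
31. n17.fin = false  [false]
32. n18.hot = 27  [terminal]
33. n17.env = 2  [d.hot * -1 + 29]
34. n0.off = "nmvwyrwzu"  ["n" ++ S₁.off]

"mvwyrwz"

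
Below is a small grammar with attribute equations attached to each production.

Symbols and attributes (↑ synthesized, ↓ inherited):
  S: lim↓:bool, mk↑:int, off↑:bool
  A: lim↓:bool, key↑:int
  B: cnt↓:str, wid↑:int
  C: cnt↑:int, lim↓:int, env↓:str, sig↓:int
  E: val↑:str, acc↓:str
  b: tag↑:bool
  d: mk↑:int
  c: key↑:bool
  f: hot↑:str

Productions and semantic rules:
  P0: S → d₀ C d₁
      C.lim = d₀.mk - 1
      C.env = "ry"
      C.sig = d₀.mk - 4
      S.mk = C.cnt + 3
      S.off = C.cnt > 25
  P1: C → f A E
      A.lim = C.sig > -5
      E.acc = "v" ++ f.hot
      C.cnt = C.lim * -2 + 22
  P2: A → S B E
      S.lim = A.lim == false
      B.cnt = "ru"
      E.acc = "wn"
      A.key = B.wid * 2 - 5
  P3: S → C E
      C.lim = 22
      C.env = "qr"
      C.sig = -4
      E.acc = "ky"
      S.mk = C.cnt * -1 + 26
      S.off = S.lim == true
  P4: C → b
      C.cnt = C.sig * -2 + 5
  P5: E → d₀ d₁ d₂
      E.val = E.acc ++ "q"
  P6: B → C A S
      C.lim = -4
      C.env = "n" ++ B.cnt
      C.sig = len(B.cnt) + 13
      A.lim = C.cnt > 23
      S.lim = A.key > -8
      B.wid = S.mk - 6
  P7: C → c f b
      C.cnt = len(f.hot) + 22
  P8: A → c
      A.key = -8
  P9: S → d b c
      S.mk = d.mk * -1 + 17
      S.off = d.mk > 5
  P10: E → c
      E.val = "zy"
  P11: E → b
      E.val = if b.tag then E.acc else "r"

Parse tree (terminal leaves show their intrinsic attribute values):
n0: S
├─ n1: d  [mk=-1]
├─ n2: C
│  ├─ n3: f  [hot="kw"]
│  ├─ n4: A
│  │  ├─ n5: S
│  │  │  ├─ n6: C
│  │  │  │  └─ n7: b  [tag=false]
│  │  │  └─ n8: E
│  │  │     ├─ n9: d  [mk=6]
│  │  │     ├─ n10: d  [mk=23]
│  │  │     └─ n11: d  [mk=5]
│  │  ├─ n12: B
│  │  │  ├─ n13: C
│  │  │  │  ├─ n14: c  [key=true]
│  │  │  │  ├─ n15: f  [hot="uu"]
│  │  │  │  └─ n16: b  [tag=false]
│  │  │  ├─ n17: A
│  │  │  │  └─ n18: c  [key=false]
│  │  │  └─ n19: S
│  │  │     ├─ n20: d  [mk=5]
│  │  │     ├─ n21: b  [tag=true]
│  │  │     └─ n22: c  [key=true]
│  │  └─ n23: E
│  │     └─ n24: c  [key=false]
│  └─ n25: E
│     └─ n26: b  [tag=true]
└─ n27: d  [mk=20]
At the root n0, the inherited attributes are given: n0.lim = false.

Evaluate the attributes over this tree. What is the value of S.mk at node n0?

29

1. n0.lim = false  [given at root]
2. n1.mk = -1  [terminal]
3. n2.lim = -2  [d₀.mk - 1]
4. n2.env = "ry"  ["ry"]
5. n2.sig = -5  [d₀.mk - 4]
6. n3.hot = "kw"  [terminal]
7. n4.lim = false  [C.sig > -5]
8. n5.lim = true  [A.lim == false]
9. n6.lim = 22  [22]
10. n6.env = "qr"  ["qr"]
11. n6.sig = -4  [-4]
12. n7.tag = false  [terminal]
13. n6.cnt = 13  [C.sig * -2 + 5]
14. n8.acc = "ky"  ["ky"]
15. n9.mk = 6  [terminal]
16. n10.mk = 23  [terminal]
17. n11.mk = 5  [terminal]
18. n8.val = "kyq"  [E.acc ++ "q"]
19. n5.mk = 13  [C.cnt * -1 + 26]
20. n5.off = true  [S.lim == true]
21. n12.cnt = "ru"  ["ru"]
22. n13.lim = -4  [-4]
23. n13.env = "nru"  ["n" ++ B.cnt]
24. n13.sig = 15  [len(B.cnt) + 13]
25. n14.key = true  [terminal]
26. n15.hot = "uu"  [terminal]
27. n16.tag = false  [terminal]
28. n13.cnt = 24  [len(f.hot) + 22]
29. n17.lim = true  [C.cnt > 23]
30. n18.key = false  [terminal]
31. n17.key = -8  [-8]
32. n19.lim = false  [A.key > -8]
33. n20.mk = 5  [terminal]
34. n21.tag = true  [terminal]
35. n22.key = true  [terminal]
36. n19.mk = 12  [d.mk * -1 + 17]
37. n19.off = false  [d.mk > 5]
38. n12.wid = 6  [S.mk - 6]
39. n23.acc = "wn"  ["wn"]
40. n24.key = false  [terminal]
41. n23.val = "zy"  ["zy"]
42. n4.key = 7  [B.wid * 2 - 5]
43. n25.acc = "vkw"  ["v" ++ f.hot]
44. n26.tag = true  [terminal]
45. n25.val = "vkw"  [if b.tag then E.acc else "r"]
46. n2.cnt = 26  [C.lim * -2 + 22]
47. n27.mk = 20  [terminal]
48. n0.mk = 29  [C.cnt + 3]
49. n0.off = true  [C.cnt > 25]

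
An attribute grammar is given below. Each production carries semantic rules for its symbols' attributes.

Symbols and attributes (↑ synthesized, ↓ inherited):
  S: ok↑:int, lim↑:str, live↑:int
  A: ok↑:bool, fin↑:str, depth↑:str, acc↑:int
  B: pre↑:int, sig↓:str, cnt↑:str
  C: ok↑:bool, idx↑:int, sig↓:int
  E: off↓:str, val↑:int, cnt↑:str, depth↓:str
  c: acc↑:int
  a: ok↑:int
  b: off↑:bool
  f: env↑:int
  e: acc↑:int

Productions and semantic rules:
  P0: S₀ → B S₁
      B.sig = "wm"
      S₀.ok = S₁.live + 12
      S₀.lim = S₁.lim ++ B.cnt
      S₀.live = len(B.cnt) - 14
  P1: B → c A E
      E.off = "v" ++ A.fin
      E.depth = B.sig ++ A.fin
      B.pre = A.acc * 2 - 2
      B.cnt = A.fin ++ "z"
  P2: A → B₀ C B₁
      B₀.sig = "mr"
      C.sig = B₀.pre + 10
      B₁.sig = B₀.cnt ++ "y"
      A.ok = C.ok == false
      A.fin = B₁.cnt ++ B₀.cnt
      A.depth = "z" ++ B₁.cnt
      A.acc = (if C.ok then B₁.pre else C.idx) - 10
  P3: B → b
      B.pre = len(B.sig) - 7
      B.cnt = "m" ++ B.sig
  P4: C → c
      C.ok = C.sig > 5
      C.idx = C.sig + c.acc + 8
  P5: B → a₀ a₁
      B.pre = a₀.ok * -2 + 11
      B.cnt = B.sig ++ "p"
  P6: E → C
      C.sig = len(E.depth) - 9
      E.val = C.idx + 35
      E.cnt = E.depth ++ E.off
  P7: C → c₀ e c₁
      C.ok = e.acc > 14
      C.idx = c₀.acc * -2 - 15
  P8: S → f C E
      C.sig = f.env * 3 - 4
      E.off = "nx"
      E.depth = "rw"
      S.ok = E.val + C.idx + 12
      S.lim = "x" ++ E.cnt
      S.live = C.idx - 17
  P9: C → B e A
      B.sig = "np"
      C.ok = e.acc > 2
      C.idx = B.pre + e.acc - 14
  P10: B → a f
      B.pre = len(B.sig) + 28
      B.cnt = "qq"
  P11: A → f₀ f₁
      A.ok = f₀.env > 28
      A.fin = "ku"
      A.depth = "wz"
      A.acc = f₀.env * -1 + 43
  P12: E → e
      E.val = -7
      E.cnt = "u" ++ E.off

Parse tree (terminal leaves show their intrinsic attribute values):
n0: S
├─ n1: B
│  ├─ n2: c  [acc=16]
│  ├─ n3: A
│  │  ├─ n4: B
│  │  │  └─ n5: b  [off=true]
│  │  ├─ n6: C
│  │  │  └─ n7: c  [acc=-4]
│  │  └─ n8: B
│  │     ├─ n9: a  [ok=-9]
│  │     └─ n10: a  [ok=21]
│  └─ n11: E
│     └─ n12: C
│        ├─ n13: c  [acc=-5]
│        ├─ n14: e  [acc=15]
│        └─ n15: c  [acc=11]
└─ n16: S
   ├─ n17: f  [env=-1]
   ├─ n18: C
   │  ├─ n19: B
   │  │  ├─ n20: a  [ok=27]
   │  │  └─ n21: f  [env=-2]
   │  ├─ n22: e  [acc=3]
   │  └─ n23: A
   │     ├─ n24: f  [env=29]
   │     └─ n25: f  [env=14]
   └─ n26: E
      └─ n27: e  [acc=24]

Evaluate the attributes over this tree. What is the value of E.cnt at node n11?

1. n1.sig = "wm"  ["wm"]
2. n2.acc = 16  [terminal]
3. n4.sig = "mr"  ["mr"]
4. n5.off = true  [terminal]
5. n4.pre = -5  [len(B.sig) - 7]
6. n4.cnt = "mmr"  ["m" ++ B.sig]
7. n6.sig = 5  [B₀.pre + 10]
8. n7.acc = -4  [terminal]
9. n6.ok = false  [C.sig > 5]
10. n6.idx = 9  [C.sig + c.acc + 8]
11. n8.sig = "mmry"  [B₀.cnt ++ "y"]
12. n9.ok = -9  [terminal]
13. n10.ok = 21  [terminal]
14. n8.pre = 29  [a₀.ok * -2 + 11]
15. n8.cnt = "mmryp"  [B.sig ++ "p"]
16. n3.ok = true  [C.ok == false]
17. n3.fin = "mmrypmmr"  [B₁.cnt ++ B₀.cnt]
18. n3.depth = "zmmryp"  ["z" ++ B₁.cnt]
19. n3.acc = -1  [(if C.ok then B₁.pre else C.idx) - 10]
20. n11.off = "vmmrypmmr"  ["v" ++ A.fin]
21. n11.depth = "wmmmrypmmr"  [B.sig ++ A.fin]
22. n12.sig = 1  [len(E.depth) - 9]
23. n13.acc = -5  [terminal]
24. n14.acc = 15  [terminal]
25. n15.acc = 11  [terminal]
26. n12.ok = true  [e.acc > 14]
27. n12.idx = -5  [c₀.acc * -2 - 15]
28. n11.val = 30  [C.idx + 35]
29. n11.cnt = "wmmmrypmmrvmmrypmmr"  [E.depth ++ E.off]
30. n1.pre = -4  [A.acc * 2 - 2]
31. n1.cnt = "mmrypmmrz"  [A.fin ++ "z"]
32. n17.env = -1  [terminal]
33. n18.sig = -7  [f.env * 3 - 4]
34. n19.sig = "np"  ["np"]
35. n20.ok = 27  [terminal]
36. n21.env = -2  [terminal]
37. n19.pre = 30  [len(B.sig) + 28]
38. n19.cnt = "qq"  ["qq"]
39. n22.acc = 3  [terminal]
40. n24.env = 29  [terminal]
41. n25.env = 14  [terminal]
42. n23.ok = true  [f₀.env > 28]
43. n23.fin = "ku"  ["ku"]
44. n23.depth = "wz"  ["wz"]
45. n23.acc = 14  [f₀.env * -1 + 43]
46. n18.ok = true  [e.acc > 2]
47. n18.idx = 19  [B.pre + e.acc - 14]
48. n26.off = "nx"  ["nx"]
49. n26.depth = "rw"  ["rw"]
50. n27.acc = 24  [terminal]
51. n26.val = -7  [-7]
52. n26.cnt = "unx"  ["u" ++ E.off]
53. n16.ok = 24  [E.val + C.idx + 12]
54. n16.lim = "xunx"  ["x" ++ E.cnt]
55. n16.live = 2  [C.idx - 17]
56. n0.ok = 14  [S₁.live + 12]
57. n0.lim = "xunxmmrypmmrz"  [S₁.lim ++ B.cnt]
58. n0.live = -5  [len(B.cnt) - 14]

"wmmmrypmmrvmmrypmmr"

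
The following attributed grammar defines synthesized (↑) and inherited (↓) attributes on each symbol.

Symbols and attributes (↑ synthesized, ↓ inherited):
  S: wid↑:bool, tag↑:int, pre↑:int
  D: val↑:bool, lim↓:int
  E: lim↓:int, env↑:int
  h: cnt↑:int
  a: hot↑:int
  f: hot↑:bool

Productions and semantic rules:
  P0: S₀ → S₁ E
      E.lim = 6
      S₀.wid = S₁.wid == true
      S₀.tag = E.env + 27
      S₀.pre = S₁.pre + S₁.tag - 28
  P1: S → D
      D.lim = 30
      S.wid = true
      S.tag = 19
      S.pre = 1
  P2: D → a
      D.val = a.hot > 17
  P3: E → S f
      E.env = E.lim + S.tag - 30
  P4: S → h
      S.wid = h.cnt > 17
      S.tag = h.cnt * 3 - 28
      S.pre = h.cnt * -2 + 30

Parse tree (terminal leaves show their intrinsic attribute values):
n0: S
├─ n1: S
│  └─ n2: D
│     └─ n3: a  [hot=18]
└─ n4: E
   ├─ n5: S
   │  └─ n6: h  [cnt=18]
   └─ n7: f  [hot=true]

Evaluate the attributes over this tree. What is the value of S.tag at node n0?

1. n2.lim = 30  [30]
2. n3.hot = 18  [terminal]
3. n2.val = true  [a.hot > 17]
4. n1.wid = true  [true]
5. n1.tag = 19  [19]
6. n1.pre = 1  [1]
7. n4.lim = 6  [6]
8. n6.cnt = 18  [terminal]
9. n5.wid = true  [h.cnt > 17]
10. n5.tag = 26  [h.cnt * 3 - 28]
11. n5.pre = -6  [h.cnt * -2 + 30]
12. n7.hot = true  [terminal]
13. n4.env = 2  [E.lim + S.tag - 30]
14. n0.wid = true  [S₁.wid == true]
15. n0.tag = 29  [E.env + 27]
16. n0.pre = -8  [S₁.pre + S₁.tag - 28]

29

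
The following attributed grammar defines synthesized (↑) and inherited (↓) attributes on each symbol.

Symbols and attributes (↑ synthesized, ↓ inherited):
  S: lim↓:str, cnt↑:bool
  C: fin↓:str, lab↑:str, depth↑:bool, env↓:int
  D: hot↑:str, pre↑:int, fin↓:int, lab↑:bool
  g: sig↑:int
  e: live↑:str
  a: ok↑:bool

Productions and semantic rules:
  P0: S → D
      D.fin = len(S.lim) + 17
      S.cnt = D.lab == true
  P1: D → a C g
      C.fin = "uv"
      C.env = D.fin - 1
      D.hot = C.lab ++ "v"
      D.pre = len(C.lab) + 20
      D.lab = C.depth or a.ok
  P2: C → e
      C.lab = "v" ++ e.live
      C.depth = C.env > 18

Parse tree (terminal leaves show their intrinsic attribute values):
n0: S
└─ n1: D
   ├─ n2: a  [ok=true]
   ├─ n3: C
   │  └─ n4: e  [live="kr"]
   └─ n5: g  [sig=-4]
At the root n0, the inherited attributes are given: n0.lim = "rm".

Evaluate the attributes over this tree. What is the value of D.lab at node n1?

1. n0.lim = "rm"  [given at root]
2. n1.fin = 19  [len(S.lim) + 17]
3. n2.ok = true  [terminal]
4. n3.fin = "uv"  ["uv"]
5. n3.env = 18  [D.fin - 1]
6. n4.live = "kr"  [terminal]
7. n3.lab = "vkr"  ["v" ++ e.live]
8. n3.depth = false  [C.env > 18]
9. n5.sig = -4  [terminal]
10. n1.hot = "vkrv"  [C.lab ++ "v"]
11. n1.pre = 23  [len(C.lab) + 20]
12. n1.lab = true  [C.depth or a.ok]
13. n0.cnt = true  [D.lab == true]

true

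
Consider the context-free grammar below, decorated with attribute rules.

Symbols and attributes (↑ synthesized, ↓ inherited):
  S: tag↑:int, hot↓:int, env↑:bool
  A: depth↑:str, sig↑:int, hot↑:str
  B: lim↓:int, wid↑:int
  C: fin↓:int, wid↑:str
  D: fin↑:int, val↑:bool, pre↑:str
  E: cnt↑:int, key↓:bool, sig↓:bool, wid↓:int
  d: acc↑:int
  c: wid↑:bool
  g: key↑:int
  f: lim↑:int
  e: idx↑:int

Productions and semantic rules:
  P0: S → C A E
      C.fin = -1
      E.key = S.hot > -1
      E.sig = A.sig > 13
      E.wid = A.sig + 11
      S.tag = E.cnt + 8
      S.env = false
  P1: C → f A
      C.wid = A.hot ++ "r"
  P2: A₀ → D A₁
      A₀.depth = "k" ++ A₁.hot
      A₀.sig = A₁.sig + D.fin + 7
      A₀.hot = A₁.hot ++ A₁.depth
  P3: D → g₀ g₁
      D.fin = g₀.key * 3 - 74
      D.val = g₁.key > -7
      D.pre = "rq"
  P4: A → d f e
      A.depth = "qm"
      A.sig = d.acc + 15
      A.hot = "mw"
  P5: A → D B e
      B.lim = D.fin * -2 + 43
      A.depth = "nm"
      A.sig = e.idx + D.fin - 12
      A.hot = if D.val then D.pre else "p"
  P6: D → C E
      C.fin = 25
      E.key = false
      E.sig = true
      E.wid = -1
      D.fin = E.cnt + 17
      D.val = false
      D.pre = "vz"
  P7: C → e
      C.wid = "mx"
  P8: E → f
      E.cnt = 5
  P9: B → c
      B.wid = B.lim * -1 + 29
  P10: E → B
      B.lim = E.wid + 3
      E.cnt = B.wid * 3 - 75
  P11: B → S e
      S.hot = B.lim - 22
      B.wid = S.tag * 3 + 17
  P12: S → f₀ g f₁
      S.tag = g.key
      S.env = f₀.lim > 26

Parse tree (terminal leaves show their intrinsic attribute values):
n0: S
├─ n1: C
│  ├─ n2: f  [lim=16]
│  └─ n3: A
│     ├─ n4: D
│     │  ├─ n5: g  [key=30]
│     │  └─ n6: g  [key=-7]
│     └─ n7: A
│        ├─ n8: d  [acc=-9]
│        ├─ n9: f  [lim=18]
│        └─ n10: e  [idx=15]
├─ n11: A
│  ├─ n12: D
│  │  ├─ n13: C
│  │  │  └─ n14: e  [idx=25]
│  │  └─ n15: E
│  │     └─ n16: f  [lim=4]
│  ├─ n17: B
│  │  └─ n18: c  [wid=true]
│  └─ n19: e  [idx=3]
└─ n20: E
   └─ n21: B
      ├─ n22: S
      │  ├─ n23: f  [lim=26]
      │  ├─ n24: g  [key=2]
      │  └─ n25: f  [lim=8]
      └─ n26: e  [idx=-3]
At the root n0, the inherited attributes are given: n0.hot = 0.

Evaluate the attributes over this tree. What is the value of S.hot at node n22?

5

1. n0.hot = 0  [given at root]
2. n1.fin = -1  [-1]
3. n2.lim = 16  [terminal]
4. n5.key = 30  [terminal]
5. n6.key = -7  [terminal]
6. n4.fin = 16  [g₀.key * 3 - 74]
7. n4.val = false  [g₁.key > -7]
8. n4.pre = "rq"  ["rq"]
9. n8.acc = -9  [terminal]
10. n9.lim = 18  [terminal]
11. n10.idx = 15  [terminal]
12. n7.depth = "qm"  ["qm"]
13. n7.sig = 6  [d.acc + 15]
14. n7.hot = "mw"  ["mw"]
15. n3.depth = "kmw"  ["k" ++ A₁.hot]
16. n3.sig = 29  [A₁.sig + D.fin + 7]
17. n3.hot = "mwqm"  [A₁.hot ++ A₁.depth]
18. n1.wid = "mwqmr"  [A.hot ++ "r"]
19. n13.fin = 25  [25]
20. n14.idx = 25  [terminal]
21. n13.wid = "mx"  ["mx"]
22. n15.key = false  [false]
23. n15.sig = true  [true]
24. n15.wid = -1  [-1]
25. n16.lim = 4  [terminal]
26. n15.cnt = 5  [5]
27. n12.fin = 22  [E.cnt + 17]
28. n12.val = false  [false]
29. n12.pre = "vz"  ["vz"]
30. n17.lim = -1  [D.fin * -2 + 43]
31. n18.wid = true  [terminal]
32. n17.wid = 30  [B.lim * -1 + 29]
33. n19.idx = 3  [terminal]
34. n11.depth = "nm"  ["nm"]
35. n11.sig = 13  [e.idx + D.fin - 12]
36. n11.hot = "p"  [if D.val then D.pre else "p"]
37. n20.key = true  [S.hot > -1]
38. n20.sig = false  [A.sig > 13]
39. n20.wid = 24  [A.sig + 11]
40. n21.lim = 27  [E.wid + 3]
41. n22.hot = 5  [B.lim - 22]
42. n23.lim = 26  [terminal]
43. n24.key = 2  [terminal]
44. n25.lim = 8  [terminal]
45. n22.tag = 2  [g.key]
46. n22.env = false  [f₀.lim > 26]
47. n26.idx = -3  [terminal]
48. n21.wid = 23  [S.tag * 3 + 17]
49. n20.cnt = -6  [B.wid * 3 - 75]
50. n0.tag = 2  [E.cnt + 8]
51. n0.env = false  [false]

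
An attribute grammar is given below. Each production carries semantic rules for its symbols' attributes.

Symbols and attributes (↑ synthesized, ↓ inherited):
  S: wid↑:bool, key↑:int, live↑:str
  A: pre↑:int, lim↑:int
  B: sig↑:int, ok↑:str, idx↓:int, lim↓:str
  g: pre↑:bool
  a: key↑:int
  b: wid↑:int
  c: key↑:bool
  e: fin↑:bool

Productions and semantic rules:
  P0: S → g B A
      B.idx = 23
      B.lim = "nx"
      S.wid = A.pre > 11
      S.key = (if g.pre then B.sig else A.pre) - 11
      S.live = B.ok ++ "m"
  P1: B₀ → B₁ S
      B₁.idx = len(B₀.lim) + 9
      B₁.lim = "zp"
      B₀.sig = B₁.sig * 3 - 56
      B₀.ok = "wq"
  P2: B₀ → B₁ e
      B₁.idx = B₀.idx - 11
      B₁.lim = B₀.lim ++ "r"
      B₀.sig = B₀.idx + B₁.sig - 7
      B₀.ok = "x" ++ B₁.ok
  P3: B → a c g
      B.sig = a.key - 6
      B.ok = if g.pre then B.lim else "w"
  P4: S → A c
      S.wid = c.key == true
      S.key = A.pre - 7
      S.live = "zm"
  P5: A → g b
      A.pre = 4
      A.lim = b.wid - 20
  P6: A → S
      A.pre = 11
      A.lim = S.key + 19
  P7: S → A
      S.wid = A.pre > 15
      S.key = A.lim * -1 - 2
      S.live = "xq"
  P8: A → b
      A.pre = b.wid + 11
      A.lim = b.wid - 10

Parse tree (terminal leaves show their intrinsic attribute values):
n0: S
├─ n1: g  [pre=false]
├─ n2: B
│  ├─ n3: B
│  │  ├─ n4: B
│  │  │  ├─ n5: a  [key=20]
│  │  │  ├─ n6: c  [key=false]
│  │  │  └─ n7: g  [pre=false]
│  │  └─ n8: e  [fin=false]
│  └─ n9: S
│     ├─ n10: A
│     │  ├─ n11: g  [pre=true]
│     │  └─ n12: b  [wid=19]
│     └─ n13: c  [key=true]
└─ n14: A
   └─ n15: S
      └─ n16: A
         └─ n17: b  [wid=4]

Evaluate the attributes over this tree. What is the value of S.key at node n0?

0

1. n1.pre = false  [terminal]
2. n2.idx = 23  [23]
3. n2.lim = "nx"  ["nx"]
4. n3.idx = 11  [len(B₀.lim) + 9]
5. n3.lim = "zp"  ["zp"]
6. n4.idx = 0  [B₀.idx - 11]
7. n4.lim = "zpr"  [B₀.lim ++ "r"]
8. n5.key = 20  [terminal]
9. n6.key = false  [terminal]
10. n7.pre = false  [terminal]
11. n4.sig = 14  [a.key - 6]
12. n4.ok = "w"  [if g.pre then B.lim else "w"]
13. n8.fin = false  [terminal]
14. n3.sig = 18  [B₀.idx + B₁.sig - 7]
15. n3.ok = "xw"  ["x" ++ B₁.ok]
16. n11.pre = true  [terminal]
17. n12.wid = 19  [terminal]
18. n10.pre = 4  [4]
19. n10.lim = -1  [b.wid - 20]
20. n13.key = true  [terminal]
21. n9.wid = true  [c.key == true]
22. n9.key = -3  [A.pre - 7]
23. n9.live = "zm"  ["zm"]
24. n2.sig = -2  [B₁.sig * 3 - 56]
25. n2.ok = "wq"  ["wq"]
26. n17.wid = 4  [terminal]
27. n16.pre = 15  [b.wid + 11]
28. n16.lim = -6  [b.wid - 10]
29. n15.wid = false  [A.pre > 15]
30. n15.key = 4  [A.lim * -1 - 2]
31. n15.live = "xq"  ["xq"]
32. n14.pre = 11  [11]
33. n14.lim = 23  [S.key + 19]
34. n0.wid = false  [A.pre > 11]
35. n0.key = 0  [(if g.pre then B.sig else A.pre) - 11]
36. n0.live = "wqm"  [B.ok ++ "m"]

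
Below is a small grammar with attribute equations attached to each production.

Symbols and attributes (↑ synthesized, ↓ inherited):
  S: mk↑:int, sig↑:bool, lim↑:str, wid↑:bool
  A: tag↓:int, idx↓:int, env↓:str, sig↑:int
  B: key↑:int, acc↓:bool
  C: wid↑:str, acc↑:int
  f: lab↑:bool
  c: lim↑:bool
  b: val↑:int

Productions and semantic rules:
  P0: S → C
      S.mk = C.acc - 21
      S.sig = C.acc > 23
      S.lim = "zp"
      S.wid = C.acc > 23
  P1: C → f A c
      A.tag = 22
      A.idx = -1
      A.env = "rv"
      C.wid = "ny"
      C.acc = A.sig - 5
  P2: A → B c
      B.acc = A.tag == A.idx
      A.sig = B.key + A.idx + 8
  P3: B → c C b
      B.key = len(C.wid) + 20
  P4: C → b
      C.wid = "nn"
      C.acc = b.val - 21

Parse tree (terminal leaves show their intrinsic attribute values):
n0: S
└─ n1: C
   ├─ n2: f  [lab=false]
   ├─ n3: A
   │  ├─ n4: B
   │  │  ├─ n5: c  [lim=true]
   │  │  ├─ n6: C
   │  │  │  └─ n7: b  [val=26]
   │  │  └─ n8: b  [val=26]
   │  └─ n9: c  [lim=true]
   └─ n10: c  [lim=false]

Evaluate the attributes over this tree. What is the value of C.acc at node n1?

1. n2.lab = false  [terminal]
2. n3.tag = 22  [22]
3. n3.idx = -1  [-1]
4. n3.env = "rv"  ["rv"]
5. n4.acc = false  [A.tag == A.idx]
6. n5.lim = true  [terminal]
7. n7.val = 26  [terminal]
8. n6.wid = "nn"  ["nn"]
9. n6.acc = 5  [b.val - 21]
10. n8.val = 26  [terminal]
11. n4.key = 22  [len(C.wid) + 20]
12. n9.lim = true  [terminal]
13. n3.sig = 29  [B.key + A.idx + 8]
14. n10.lim = false  [terminal]
15. n1.wid = "ny"  ["ny"]
16. n1.acc = 24  [A.sig - 5]
17. n0.mk = 3  [C.acc - 21]
18. n0.sig = true  [C.acc > 23]
19. n0.lim = "zp"  ["zp"]
20. n0.wid = true  [C.acc > 23]

24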